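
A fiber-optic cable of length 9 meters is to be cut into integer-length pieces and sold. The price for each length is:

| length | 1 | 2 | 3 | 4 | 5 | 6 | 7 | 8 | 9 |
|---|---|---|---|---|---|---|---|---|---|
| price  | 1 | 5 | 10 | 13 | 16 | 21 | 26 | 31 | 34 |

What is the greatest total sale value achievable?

34

Build v[k] bottom-up: v[k] = max over allowed piece i of (p[i] + v[k−i]).
v[1] = 1
v[2] = 5
v[3] = 10
v[4] = 13
v[5] = 16
v[6] = 21
v[7] = 26
v[8] = 31
v[9] = 34
Best is to sell the whole 9-meter piece uncut for $34.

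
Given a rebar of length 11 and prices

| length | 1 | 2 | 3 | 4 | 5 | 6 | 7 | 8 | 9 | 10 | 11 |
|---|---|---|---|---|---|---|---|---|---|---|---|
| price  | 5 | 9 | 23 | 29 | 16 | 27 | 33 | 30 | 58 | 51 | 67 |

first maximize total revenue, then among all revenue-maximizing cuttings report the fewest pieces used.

Let r[k] be the best obtainable value from length k. For each k, try every first piece i and keep the best of price[i] + r[k−i].
r[1] = 5
r[2] = max(5+5, 9+0) = 10
r[3] = max(5+10, 9+5, 23+0) = 23
r[4] = max(5+23, 9+10, 23+5, 29+0) = 29
r[5] = max(5+29, 9+23, 23+10, 29+5, 16+0) = 34
r[6] = max(5+34, 9+29, 23+23, 29+10, 16+5, 27+0) = 46
r[7] = max(5+46, 9+34, 23+29, …, 27+5, 33+0) = 52
r[8] = max(5+52, 9+46, 23+34, …, 33+5, 30+0) = 58
r[9] = max(5+58, 9+52, 23+46, …, 30+5, 58+0) = 69
r[10] = max(5+69, 9+58, 23+52, …, 58+5, 51+0) = 75
r[11] = max(5+75, 9+69, 23+58, …, 51+5, 67+0) = 81
Maximum revenue is ₹81.
Now minimize piece count subject to staying optimal: for each k, pieces[k] = 1 + min over i with p[i]+r[k−i]=r[k] of pieces[k−i].
pieces[8] = 2
pieces[9] = 3
pieces[10] = 3
pieces[11] = 3

3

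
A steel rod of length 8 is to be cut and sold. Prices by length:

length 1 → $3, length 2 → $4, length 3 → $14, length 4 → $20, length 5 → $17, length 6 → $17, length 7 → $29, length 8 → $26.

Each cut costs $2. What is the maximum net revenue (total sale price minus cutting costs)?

38

Consider every possible first cut. r[k] is the best of p[i]+r[k−i] over all sellable i≤k, charging 2 whenever i<k.
r[1] = 3
r[2] = max(3+3-2, 4+0) = 4
r[3] = max(3+4-2, 4+3-2, 14+0) = 14
r[4] = max(3+14-2, 4+4-2, 14+3-2, 20+0) = 20
r[5] = max(3+20-2, 4+14-2, 14+4-2, 20+3-2, 17+0) = 21
r[6] = max(3+21-2, 4+20-2, 14+14-2, 20+4-2, 17+3-2, 17+0) = 26
r[7] = max(3+26-2, 4+21-2, 14+20-2, …, 17+3-2, 29+0) = 32
r[8] = max(3+32-2, 4+26-2, 14+21-2, …, 29+3-2, 26+0) = 38
One optimal plan: pieces 4 + 4 (1 cut) → $40 − $2 = $38.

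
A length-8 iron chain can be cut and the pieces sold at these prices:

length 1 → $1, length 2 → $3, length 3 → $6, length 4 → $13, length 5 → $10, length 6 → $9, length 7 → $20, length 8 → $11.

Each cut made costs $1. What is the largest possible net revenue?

25

Build net[k] bottom-up: net[k] = max over allowed piece i of (p[i] + net[k−i]) − 1 per cut.
net[1] = 1
net[2] = max(1+1-1, 3+0) = 3
net[3] = max(1+3-1, 3+1-1, 6+0) = 6
net[4] = max(1+6-1, 3+3-1, 6+1-1, 13+0) = 13
net[5] = max(1+13-1, 3+6-1, 6+3-1, 13+1-1, 10+0) = 13
net[6] = max(1+13-1, 3+13-1, 6+6-1, 13+3-1, 10+1-1, 9+0) = 15
net[7] = max(1+15-1, 3+13-1, 6+13-1, …, 9+1-1, 20+0) = 20
net[8] = max(1+20-1, 3+15-1, 6+13-1, …, 20+1-1, 11+0) = 25
One optimal plan: pieces 4 + 4 (1 cut) → $26 − $1 = $25.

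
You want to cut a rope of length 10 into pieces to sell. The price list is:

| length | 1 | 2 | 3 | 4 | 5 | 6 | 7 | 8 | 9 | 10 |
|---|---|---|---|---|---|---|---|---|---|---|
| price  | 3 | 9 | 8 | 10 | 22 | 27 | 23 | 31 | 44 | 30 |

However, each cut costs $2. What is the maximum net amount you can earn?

Build net[k] bottom-up: net[k] = max over allowed piece i of (p[i] + net[k−i]) − 2 per cut.
net[1] = 3
net[2] = 9
net[3] = 10  (first piece 1, then net[2]=9)
net[4] = 16  (first piece 2, then net[2]=9)
net[5] = 22
net[6] = 27
net[7] = 29  (first piece 2, then net[5]=22)
net[8] = 34  (first piece 2, then net[6]=27)
net[9] = 44
net[10] = 45  (first piece 1, then net[9]=44)
One optimal plan: pieces 9 + 1 (1 cut) → $47 − $2 = $45.

45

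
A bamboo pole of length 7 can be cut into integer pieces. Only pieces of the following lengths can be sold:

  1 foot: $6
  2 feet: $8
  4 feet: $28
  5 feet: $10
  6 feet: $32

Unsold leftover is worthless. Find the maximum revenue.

46

Consider every possible first cut. f[k] is the best of p[i]+f[k−i] over all sellable i≤k.
f[1] = 6
f[2] = max(6+6, 8+0) = 12
f[3] = max(6+12, 8+6) = 18
f[4] = max(6+18, 8+12, 28+0) = 28
f[5] = max(6+28, 8+18, 28+6, 10+0) = 34
f[6] = max(6+34, 8+28, 28+12, 10+6, 32+0) = 40
f[7] = max(6+40, 8+34, 28+18, 10+12, 32+6) = 46
One optimal cutting: 4 + 1 + 1 + 1 → $46.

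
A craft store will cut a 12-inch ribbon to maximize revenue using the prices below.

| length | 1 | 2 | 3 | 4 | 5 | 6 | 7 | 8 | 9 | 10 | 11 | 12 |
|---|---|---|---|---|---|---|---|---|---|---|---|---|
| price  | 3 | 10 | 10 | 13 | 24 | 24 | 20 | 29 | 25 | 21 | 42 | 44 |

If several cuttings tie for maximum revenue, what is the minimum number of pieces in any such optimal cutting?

Let r[k] be the best obtainable value from length k. For each k, try every first piece i and keep the best of price[i] + r[k−i].
r[1] = 3
r[2] = max(3+3, 10+0) = 10
r[3] = max(3+10, 10+3, 10+0) = 13
r[4] = max(3+13, 10+10, 10+3, 13+0) = 20
r[5] = max(3+20, 10+13, 10+10, 13+3, 24+0) = 24
r[6] = max(3+24, 10+20, 10+13, 13+10, 24+3, 24+0) = 30
r[7] = max(3+30, 10+24, 10+20, …, 24+3, 20+0) = 34
r[8] = max(3+34, 10+30, 10+24, …, 20+3, 29+0) = 40
r[9] = max(3+40, 10+34, 10+30, …, 29+3, 25+0) = 44
r[10] = max(3+44, 10+40, 10+34, …, 25+3, 21+0) = 50
r[11] = max(3+50, 10+44, 10+40, …, 21+3, 42+0) = 54
r[12] = max(3+54, 10+50, 10+44, …, 42+3, 44+0) = 60
Maximum revenue is ¢60.
Now minimize piece count subject to staying optimal: for each k, pieces[k] = 1 + min over i with p[i]+r[k−i]=r[k] of pieces[k−i].
pieces[9] = 3
pieces[10] = 5
pieces[11] = 4
pieces[12] = 6

6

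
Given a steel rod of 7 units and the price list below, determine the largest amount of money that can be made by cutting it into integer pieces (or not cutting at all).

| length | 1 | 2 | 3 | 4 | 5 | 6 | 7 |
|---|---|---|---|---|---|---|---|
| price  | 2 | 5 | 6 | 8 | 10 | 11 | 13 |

Consider every possible first cut. r[k] is the best of p[i]+r[k−i] over all sellable i≤k.
r[1] = 2
r[2] = 5
r[3] = 7  (first piece 1, then r[2]=5)
r[4] = 10  (first piece 2, then r[2]=5)
r[5] = 12  (first piece 1, then r[4]=10)
r[6] = 15  (first piece 2, then r[4]=10)
r[7] = 17  (first piece 1, then r[6]=15)
One optimal cutting: 2 + 2 + 2 + 1 → $5 + $5 + $5 + $2 = $17.

17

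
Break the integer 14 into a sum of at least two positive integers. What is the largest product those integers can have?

162

Define prod[k] = max over 1≤i<k of i · max(k−i, prod[k−i]); the inner max lets the remainder stay uncut if that's better.
prod[2] = 1*max(1,0) = 1*1 = 1
prod[3] = max(1*2, 2*1) = 2
prod[4] = max(1*3, 2*2, 3*1) = 4
prod[5] = max(1*4, 2*3, 3*2, 4*1) = 6
prod[6] = max(1*6, 2*4, 3*3, 4*2, 5*1) = 9
prod[7] = max(1*9, 2*6, 3*4, 4*3, 5*2, 6*1) = 12
prod[8] = max(1*12, 2*9, 3*6, …, 6*2, 7*1) = 18
prod[9] = max(1*18, 2*12, 3*9, …, 7*2, 8*1) = 27
prod[10] = max(1*27, 2*18, 3*12, …, 8*2, 9*1) = 36
prod[11] = max(1*36, 2*27, 3*18, …, 9*2, 10*1) = 54
prod[12] = max(1*54, 2*36, 3*27, …, 10*2, 11*1) = 81
prod[13] = max(1*81, 2*54, 3*36, …, 11*2, 12*1) = 108
prod[14] = max(1*108, 2*81, 3*54, …, 12*2, 13*1) = 162
One optimal split: 3 + 3 + 3 + 3 + 2; product 3*3*3*3*2 = 162.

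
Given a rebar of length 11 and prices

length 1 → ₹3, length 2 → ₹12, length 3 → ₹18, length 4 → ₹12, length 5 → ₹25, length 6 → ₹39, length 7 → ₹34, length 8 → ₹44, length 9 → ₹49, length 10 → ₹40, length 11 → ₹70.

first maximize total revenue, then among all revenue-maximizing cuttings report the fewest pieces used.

1

Let r[k] be the best obtainable value from length k. For each k, try every first piece i and keep the best of price[i] + r[k−i].
r[1] = 3
r[2] = max(3+3, 12+0) = 12
r[3] = max(3+12, 12+3, 18+0) = 18
r[4] = max(3+18, 12+12, 18+3, 12+0) = 24
r[5] = max(3+24, 12+18, 18+12, 12+3, 25+0) = 30
r[6] = max(3+30, 12+24, 18+18, 12+12, 25+3, 39+0) = 39
r[7] = max(3+39, 12+30, 18+24, …, 39+3, 34+0) = 42
r[8] = max(3+42, 12+39, 18+30, …, 34+3, 44+0) = 51
r[9] = max(3+51, 12+42, 18+39, …, 44+3, 49+0) = 57
r[10] = max(3+57, 12+51, 18+42, …, 49+3, 40+0) = 63
r[11] = max(3+63, 12+57, 18+51, …, 40+3, 70+0) = 70
Maximum revenue is ₹70.
Now minimize piece count subject to staying optimal: for each k, pieces[k] = 1 + min over i with p[i]+r[k−i]=r[k] of pieces[k−i].
pieces[8] = 2
pieces[9] = 2
pieces[10] = 3
pieces[11] = 1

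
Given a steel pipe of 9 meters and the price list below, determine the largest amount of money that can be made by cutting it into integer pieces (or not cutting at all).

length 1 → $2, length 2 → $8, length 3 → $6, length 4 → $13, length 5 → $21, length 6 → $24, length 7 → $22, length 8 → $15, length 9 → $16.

37

Build best[k] bottom-up: best[k] = max over allowed piece i of (p[i] + best[k−i]).
best[1] = 2
best[2] = 8
best[3] = 10  (first piece 1, then best[2]=8)
best[4] = 16  (first piece 2, then best[2]=8)
best[5] = 21
best[6] = 24  (first piece 2, then best[4]=16)
best[7] = 29  (first piece 2, then best[5]=21)
best[8] = 32  (first piece 2, then best[6]=24)
best[9] = 37  (first piece 2, then best[7]=29)
One optimal cutting: 5 + 2 + 2 → $21 + $8 + $8 = $37.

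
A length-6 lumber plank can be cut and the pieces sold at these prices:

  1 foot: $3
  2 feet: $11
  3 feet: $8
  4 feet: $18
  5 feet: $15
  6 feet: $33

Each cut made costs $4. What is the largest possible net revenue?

33

Let r[k] be the best obtainable value from length k. For each k, try every first piece i and keep the best of price[i] + r[k−i] minus the 4 cut fee when i<k.
r[1] = 3
r[2] = 11
r[3] = 10  (first piece 1, then r[2]=11)
r[4] = 18  (first piece 2, then r[2]=11)
r[5] = 17  (first piece 1, then r[4]=18)
r[6] = 33
Best is to make no cuts and sell whole for $33.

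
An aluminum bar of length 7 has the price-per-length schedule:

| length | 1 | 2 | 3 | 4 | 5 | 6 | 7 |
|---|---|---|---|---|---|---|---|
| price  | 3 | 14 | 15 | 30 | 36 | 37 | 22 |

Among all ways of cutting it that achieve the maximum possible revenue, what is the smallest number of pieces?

2

Consider every possible first cut. r[k] is the best of p[i]+r[k−i] over all sellable i≤k.
r[1] = 3
r[2] = max(3+3, 14+0) = 14
r[3] = max(3+14, 14+3, 15+0) = 17
r[4] = max(3+17, 14+14, 15+3, 30+0) = 30
r[5] = max(3+30, 14+17, 15+14, 30+3, 36+0) = 36
r[6] = max(3+36, 14+30, 15+17, 30+14, 36+3, 37+0) = 44
r[7] = max(3+44, 14+36, 15+30, …, 37+3, 22+0) = 50
Maximum revenue is $50.
Now minimize piece count subject to staying optimal: for each k, pieces[k] = 1 + min over i with p[i]+r[k−i]=r[k] of pieces[k−i].
pieces[4] = 1
pieces[5] = 1
pieces[6] = 2
pieces[7] = 2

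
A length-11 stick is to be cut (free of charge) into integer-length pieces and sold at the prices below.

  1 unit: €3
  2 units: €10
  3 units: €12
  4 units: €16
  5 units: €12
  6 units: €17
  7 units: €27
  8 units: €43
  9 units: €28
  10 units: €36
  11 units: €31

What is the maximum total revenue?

Let best[k] be the best obtainable value from length k. For each k, try every first piece i and keep the best of price[i] + best[k−i].
best[1] = 3
best[2] = 10
best[3] = 13  (first piece 1, then best[2]=10)
best[4] = 20  (first piece 2, then best[2]=10)
best[5] = 23  (first piece 1, then best[4]=20)
best[6] = 30  (first piece 2, then best[4]=20)
best[7] = 33  (first piece 1, then best[6]=30)
best[8] = 43
best[9] = 46  (first piece 1, then best[8]=43)
best[10] = 53  (first piece 2, then best[8]=43)
best[11] = 56  (first piece 1, then best[10]=53)
One optimal cutting: 8 + 2 + 1 → €43 + €10 + €3 = €56.

56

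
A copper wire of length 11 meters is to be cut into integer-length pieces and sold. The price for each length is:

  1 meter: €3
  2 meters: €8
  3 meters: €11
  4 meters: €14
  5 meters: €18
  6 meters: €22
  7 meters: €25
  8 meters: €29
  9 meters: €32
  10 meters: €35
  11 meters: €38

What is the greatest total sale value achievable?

Build v[k] bottom-up: v[k] = max over allowed piece i of (p[i] + v[k−i]).
v[1] = 3
v[2] = 8
v[3] = 11  (first piece 1, then v[2]=8)
v[4] = 16  (first piece 2, then v[2]=8)
v[5] = 19  (first piece 1, then v[4]=16)
v[6] = 24  (first piece 2, then v[4]=16)
v[7] = 27  (first piece 1, then v[6]=24)
v[8] = 32  (first piece 2, then v[6]=24)
v[9] = 35  (first piece 1, then v[8]=32)
v[10] = 40  (first piece 2, then v[8]=32)
v[11] = 43  (first piece 1, then v[10]=40)
One optimal cutting: 2 + 2 + 2 + 2 + 2 + 1 → €8 + €8 + €8 + €8 + €8 + €3 = €43.

43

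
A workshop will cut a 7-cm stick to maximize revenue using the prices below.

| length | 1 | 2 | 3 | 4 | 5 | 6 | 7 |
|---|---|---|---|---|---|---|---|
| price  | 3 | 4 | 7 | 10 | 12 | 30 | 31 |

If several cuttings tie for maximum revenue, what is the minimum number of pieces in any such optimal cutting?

2

Let r[k] be the best obtainable value from length k. For each k, try every first piece i and keep the best of price[i] + r[k−i].
r[1] = 3
r[2] = max(3+3, 4+0) = 6
r[3] = max(3+6, 4+3, 7+0) = 9
r[4] = max(3+9, 4+6, 7+3, 10+0) = 12
r[5] = max(3+12, 4+9, 7+6, 10+3, 12+0) = 15
r[6] = max(3+15, 4+12, 7+9, 10+6, 12+3, 30+0) = 30
r[7] = max(3+30, 4+15, 7+12, …, 30+3, 31+0) = 33
Maximum revenue is €33.
Now minimize piece count subject to staying optimal: for each k, pieces[k] = 1 + min over i with p[i]+r[k−i]=r[k] of pieces[k−i].
pieces[4] = 4
pieces[5] = 5
pieces[6] = 1
pieces[7] = 2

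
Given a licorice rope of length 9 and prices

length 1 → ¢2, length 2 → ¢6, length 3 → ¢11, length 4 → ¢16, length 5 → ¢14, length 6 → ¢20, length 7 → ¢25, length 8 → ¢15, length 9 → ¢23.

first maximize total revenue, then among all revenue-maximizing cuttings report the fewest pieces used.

Consider every possible first cut. r[k] is the best of p[i]+r[k−i] over all sellable i≤k.
r[1] = 2
r[2] = max(2+2, 6+0) = 6
r[3] = max(2+6, 6+2, 11+0) = 11
r[4] = max(2+11, 6+6, 11+2, 16+0) = 16
r[5] = max(2+16, 6+11, 11+6, 16+2, 14+0) = 18
r[6] = max(2+18, 6+16, 11+11, 16+6, 14+2, 20+0) = 22
r[7] = max(2+22, 6+18, 11+16, …, 20+2, 25+0) = 27
r[8] = max(2+27, 6+22, 11+18, …, 25+2, 15+0) = 32
r[9] = max(2+32, 6+27, 11+22, …, 15+2, 23+0) = 34
Maximum revenue is ¢34.
Now minimize piece count subject to staying optimal: for each k, pieces[k] = 1 + min over i with p[i]+r[k−i]=r[k] of pieces[k−i].
pieces[6] = 2
pieces[7] = 2
pieces[8] = 2
pieces[9] = 3

3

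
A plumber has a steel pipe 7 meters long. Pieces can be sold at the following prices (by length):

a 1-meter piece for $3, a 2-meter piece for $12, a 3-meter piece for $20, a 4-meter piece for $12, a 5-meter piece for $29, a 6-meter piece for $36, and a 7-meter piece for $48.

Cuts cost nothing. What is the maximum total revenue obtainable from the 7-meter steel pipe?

48

Build v[k] bottom-up: v[k] = max over allowed piece i of (p[i] + v[k−i]).
v[1] = 3
v[2] = max(3+3, 12+0) = 12
v[3] = max(3+12, 12+3, 20+0) = 20
v[4] = max(3+20, 12+12, 20+3, 12+0) = 24
v[5] = max(3+24, 12+20, 20+12, 12+3, 29+0) = 32
v[6] = max(3+32, 12+24, 20+20, 12+12, 29+3, 36+0) = 40
v[7] = max(3+40, 12+32, 20+24, …, 36+3, 48+0) = 48
Best is to sell the whole 7-meter piece uncut for $48.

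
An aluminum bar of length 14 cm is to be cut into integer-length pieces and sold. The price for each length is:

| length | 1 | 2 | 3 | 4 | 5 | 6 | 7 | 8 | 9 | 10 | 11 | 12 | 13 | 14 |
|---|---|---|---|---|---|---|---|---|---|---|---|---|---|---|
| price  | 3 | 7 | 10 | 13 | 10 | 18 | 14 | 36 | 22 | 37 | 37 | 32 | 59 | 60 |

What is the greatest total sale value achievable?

62

Let best[k] be the best obtainable value from length k. For each k, try every first piece i and keep the best of price[i] + best[k−i].
best[1] = 3
best[2] = max(3+3, 7+0) = 7
best[3] = max(3+7, 7+3, 10+0) = 10
best[4] = max(3+10, 7+7, 10+3, 13+0) = 14
best[5] = max(3+14, 7+10, 10+7, 13+3, 10+0) = 17
best[6] = max(3+17, 7+14, 10+10, 13+7, 10+3, 18+0) = 21
best[7] = max(3+21, 7+17, 10+14, …, 18+3, 14+0) = 24
best[8] = max(3+24, 7+21, 10+17, …, 14+3, 36+0) = 36
best[9] = max(3+36, 7+24, 10+21, …, 36+3, 22+0) = 39
best[10] = max(3+39, 7+36, 10+24, …, 22+3, 37+0) = 43
best[11] = max(3+43, 7+39, 10+36, …, 37+3, 37+0) = 46
best[12] = max(3+46, 7+43, 10+39, …, 37+3, 32+0) = 50
best[13] = max(3+50, 7+46, 10+43, …, 32+3, 59+0) = 59
best[14] = max(3+59, 7+50, 10+46, …, 59+3, 60+0) = 62
One optimal cutting: 13 + 1 → $59 + $3 = $62.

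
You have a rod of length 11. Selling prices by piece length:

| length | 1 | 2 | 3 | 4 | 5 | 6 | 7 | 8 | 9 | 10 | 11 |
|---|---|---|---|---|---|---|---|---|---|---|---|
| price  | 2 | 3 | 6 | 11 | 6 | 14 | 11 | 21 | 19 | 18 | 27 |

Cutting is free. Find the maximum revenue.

28

Consider every possible first cut. R[k] is the best of p[i]+R[k−i] over all sellable i≤k.
R[1] = 2
R[2] = max(2+2, 3+0) = 4
R[3] = max(2+4, 3+2, 6+0) = 6
R[4] = max(2+6, 3+4, 6+2, 11+0) = 11
R[5] = max(2+11, 3+6, 6+4, 11+2, 6+0) = 13
R[6] = max(2+13, 3+11, 6+6, 11+4, 6+2, 14+0) = 15
R[7] = max(2+15, 3+13, 6+11, …, 14+2, 11+0) = 17
R[8] = max(2+17, 3+15, 6+13, …, 11+2, 21+0) = 22
R[9] = max(2+22, 3+17, 6+15, …, 21+2, 19+0) = 24
R[10] = max(2+24, 3+22, 6+17, …, 19+2, 18+0) = 26
R[11] = max(2+26, 3+24, 6+22, …, 18+2, 27+0) = 28
One optimal cutting: 4 + 4 + 1 + 1 + 1 → 11 + 11 + 2 + 2 + 2 = 28.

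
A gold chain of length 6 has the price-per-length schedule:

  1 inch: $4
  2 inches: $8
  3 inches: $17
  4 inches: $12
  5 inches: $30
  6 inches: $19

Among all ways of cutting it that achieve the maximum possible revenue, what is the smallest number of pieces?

Let r[k] be the best obtainable value from length k. For each k, try every first piece i and keep the best of price[i] + r[k−i].
r[1] = 4
r[2] = 8  (first piece 1, then r[1]=4)
r[3] = 17
r[4] = 21  (first piece 1, then r[3]=17)
r[5] = 30
r[6] = 34  (first piece 1, then r[5]=30)
Maximum revenue is $34.
Now minimize piece count subject to staying optimal: for each k, pieces[k] = 1 + min over i with p[i]+r[k−i]=r[k] of pieces[k−i].
pieces[3] = 1
pieces[4] = 2
pieces[5] = 1
pieces[6] = 2

2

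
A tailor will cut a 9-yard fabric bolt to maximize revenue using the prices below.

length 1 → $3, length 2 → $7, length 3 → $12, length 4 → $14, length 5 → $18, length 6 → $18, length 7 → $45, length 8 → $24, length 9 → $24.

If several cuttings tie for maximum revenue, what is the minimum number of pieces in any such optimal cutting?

2

Build r[k] bottom-up: r[k] = max over allowed piece i of (p[i] + r[k−i]).
r[1] = 3
r[2] = 7
r[3] = 12
r[4] = 15  (first piece 1, then r[3]=12)
r[5] = 19  (first piece 2, then r[3]=12)
r[6] = 24  (first piece 3, then r[3]=12)
r[7] = 45
r[8] = 48  (first piece 1, then r[7]=45)
r[9] = 52  (first piece 2, then r[7]=45)
Maximum revenue is $52.
Now minimize piece count subject to staying optimal: for each k, pieces[k] = 1 + min over i with p[i]+r[k−i]=r[k] of pieces[k−i].
pieces[6] = 2
pieces[7] = 1
pieces[8] = 2
pieces[9] = 2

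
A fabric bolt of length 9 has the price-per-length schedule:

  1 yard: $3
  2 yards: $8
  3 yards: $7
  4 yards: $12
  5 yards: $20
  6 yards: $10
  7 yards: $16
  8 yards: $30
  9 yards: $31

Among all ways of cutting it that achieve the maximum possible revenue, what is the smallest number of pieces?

Let r[k] be the best obtainable value from length k. For each k, try every first piece i and keep the best of price[i] + r[k−i].
r[1] = 3
r[2] = 8
r[3] = 11  (first piece 1, then r[2]=8)
r[4] = 16  (first piece 2, then r[2]=8)
r[5] = 20
r[6] = 24  (first piece 2, then r[4]=16)
r[7] = 28  (first piece 2, then r[5]=20)
r[8] = 32  (first piece 2, then r[6]=24)
r[9] = 36  (first piece 2, then r[7]=28)
Maximum revenue is $36.
Now minimize piece count subject to staying optimal: for each k, pieces[k] = 1 + min over i with p[i]+r[k−i]=r[k] of pieces[k−i].
pieces[6] = 3
pieces[7] = 2
pieces[8] = 4
pieces[9] = 3

3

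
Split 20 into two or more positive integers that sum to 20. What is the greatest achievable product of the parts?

1458

Define m[k] = max over 1≤i<k of i · max(k−i, m[k−i]); the inner max lets the remainder stay uncut if that's better.
Small cases: m[2]=1, m[3]=2, m[4]=4, m[5]=6, m[6]=9, m[7]=12, m[8]=18, m[9]=27, m[10]=36, m[11]=54, m[12]=81, m[13]=108, m[14]=162, m[15]=243.
m[16] = max(1×243, 2×162, 3×108, …, 14×2, 15×1) = 324
m[17] = max(1×324, 2×243, 3×162, …, 15×2, 16×1) = 486
m[18] = max(1×486, 2×324, 3×243, …, 16×2, 17×1) = 729
m[19] = max(1×729, 2×486, 3×324, …, 17×2, 18×1) = 972
m[20] = max(1×972, 2×729, 3×486, …, 18×2, 19×1) = 1458
One optimal split: 3 + 3 + 3 + 3 + 3 + 3 + 2; product 3×3×3×3×3×3×2 = 1458.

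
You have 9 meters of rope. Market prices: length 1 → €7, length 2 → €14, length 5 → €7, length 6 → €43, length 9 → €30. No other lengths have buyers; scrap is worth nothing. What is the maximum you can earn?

64

Build r[k] bottom-up: r[k] = max over allowed piece i of (p[i] + r[k−i]).
r[1] = 7
r[2] = 14  (first piece 1, then r[1]=7)
r[3] = 21  (first piece 1, then r[2]=14)
r[4] = 28  (first piece 1, then r[3]=21)
r[5] = 35  (first piece 1, then r[4]=28)
r[6] = 43
r[7] = 50  (first piece 1, then r[6]=43)
r[8] = 57  (first piece 1, then r[7]=50)
r[9] = 64  (first piece 1, then r[8]=57)
One optimal cutting: 6 + 1 + 1 + 1 → €64.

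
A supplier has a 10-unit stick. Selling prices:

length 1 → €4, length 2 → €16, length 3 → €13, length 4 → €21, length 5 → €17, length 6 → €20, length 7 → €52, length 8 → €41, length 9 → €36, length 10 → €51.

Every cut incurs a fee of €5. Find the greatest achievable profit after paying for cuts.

62

Let net[k] be the best obtainable value from length k. For each k, try every first piece i and keep the best of price[i] + net[k−i] minus the 5 cut fee when i<k.
net[1] = 4
net[2] = 16
net[3] = 15  (first piece 1, then net[2]=16)
net[4] = 27  (first piece 2, then net[2]=16)
net[5] = 26  (first piece 1, then net[4]=27)
net[6] = 38  (first piece 2, then net[4]=27)
net[7] = 52
net[8] = 51  (first piece 1, then net[7]=52)
net[9] = 63  (first piece 2, then net[7]=52)
net[10] = 62  (first piece 1, then net[9]=63)
One optimal plan: pieces 7 + 2 + 1 (2 cuts) → €72 − €10 = €62.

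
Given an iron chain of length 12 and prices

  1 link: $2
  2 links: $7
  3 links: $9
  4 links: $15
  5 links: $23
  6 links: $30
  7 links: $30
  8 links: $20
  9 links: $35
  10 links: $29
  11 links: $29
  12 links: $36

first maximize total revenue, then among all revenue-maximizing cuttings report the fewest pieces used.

2

Consider every possible first cut. r[k] is the best of p[i]+r[k−i] over all sellable i≤k.
r[1] = 2
r[2] = max(2+2, 7+0) = 7
r[3] = max(2+7, 7+2, 9+0) = 9
r[4] = max(2+9, 7+7, 9+2, 15+0) = 15
r[5] = max(2+15, 7+9, 9+7, 15+2, 23+0) = 23
r[6] = max(2+23, 7+15, 9+9, 15+7, 23+2, 30+0) = 30
r[7] = max(2+30, 7+23, 9+15, …, 30+2, 30+0) = 32
r[8] = max(2+32, 7+30, 9+23, …, 30+2, 20+0) = 37
r[9] = max(2+37, 7+32, 9+30, …, 20+2, 35+0) = 39
r[10] = max(2+39, 7+37, 9+32, …, 35+2, 29+0) = 46
r[11] = max(2+46, 7+39, 9+37, …, 29+2, 29+0) = 53
r[12] = max(2+53, 7+46, 9+39, …, 29+2, 36+0) = 60
Maximum revenue is $60.
Now minimize piece count subject to staying optimal: for each k, pieces[k] = 1 + min over i with p[i]+r[k−i]=r[k] of pieces[k−i].
pieces[9] = 2
pieces[10] = 2
pieces[11] = 2
pieces[12] = 2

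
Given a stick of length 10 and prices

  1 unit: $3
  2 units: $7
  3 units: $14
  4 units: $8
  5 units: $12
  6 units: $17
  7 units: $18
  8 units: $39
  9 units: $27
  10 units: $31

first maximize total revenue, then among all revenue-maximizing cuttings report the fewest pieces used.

Consider every possible first cut. r[k] is the best of p[i]+r[k−i] over all sellable i≤k.
r[1] = 3
r[2] = 7
r[3] = 14
r[4] = 17  (first piece 1, then r[3]=14)
r[5] = 21  (first piece 2, then r[3]=14)
r[6] = 28  (first piece 3, then r[3]=14)
r[7] = 31  (first piece 1, then r[6]=28)
r[8] = 39
r[9] = 42  (first piece 1, then r[8]=39)
r[10] = 46  (first piece 2, then r[8]=39)
Maximum revenue is $46.
Now minimize piece count subject to staying optimal: for each k, pieces[k] = 1 + min over i with p[i]+r[k−i]=r[k] of pieces[k−i].
pieces[7] = 3
pieces[8] = 1
pieces[9] = 2
pieces[10] = 2

2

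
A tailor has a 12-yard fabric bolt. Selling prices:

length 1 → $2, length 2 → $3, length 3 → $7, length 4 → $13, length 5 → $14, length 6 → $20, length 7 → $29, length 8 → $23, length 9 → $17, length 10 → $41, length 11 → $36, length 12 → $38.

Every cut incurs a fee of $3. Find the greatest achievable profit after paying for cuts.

Let r[k] be the best obtainable value from length k. For each k, try every first piece i and keep the best of price[i] + r[k−i] minus the 3 cut fee when i<k.
r[1] = 2
r[2] = max(2+2-3, 3+0) = 3
r[3] = max(2+3-3, 3+2-3, 7+0) = 7
r[4] = max(2+7-3, 3+3-3, 7+2-3, 13+0) = 13
r[5] = max(2+13-3, 3+7-3, 7+3-3, 13+2-3, 14+0) = 14
r[6] = max(2+14-3, 3+13-3, 7+7-3, 13+3-3, 14+2-3, 20+0) = 20
r[7] = max(2+20-3, 3+14-3, 7+13-3, …, 20+2-3, 29+0) = 29
r[8] = max(2+29-3, 3+20-3, 7+14-3, …, 29+2-3, 23+0) = 28
r[9] = max(2+28-3, 3+29-3, 7+20-3, …, 23+2-3, 17+0) = 29
r[10] = max(2+29-3, 3+28-3, 7+29-3, …, 17+2-3, 41+0) = 41
r[11] = max(2+41-3, 3+29-3, 7+28-3, …, 41+2-3, 36+0) = 40
r[12] = max(2+40-3, 3+41-3, 7+29-3, …, 36+2-3, 38+0) = 41
One optimal plan: pieces 10 + 2 (1 cut) → $44 − $3 = $41.

41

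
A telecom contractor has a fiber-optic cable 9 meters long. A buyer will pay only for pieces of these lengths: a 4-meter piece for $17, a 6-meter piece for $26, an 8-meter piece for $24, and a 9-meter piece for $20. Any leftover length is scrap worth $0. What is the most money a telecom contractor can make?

Build r[k] bottom-up: r[k] = max over allowed piece i of (p[i] + r[k−i]).
r[1] = 0
r[2] = 0
r[3] = 0
r[4] = 17
r[5] = 17
r[6] = max(17+0, 26+0) = 26
r[7] = max(17+0, 26+0) = 26
r[8] = max(17+17, 26+0, 24+0) = 34
r[9] = max(17+17, 26+0, 24+0, 20+0) = 34
One optimal cutting: pieces 4 + 4 with 1 meter of scrap → $34.

34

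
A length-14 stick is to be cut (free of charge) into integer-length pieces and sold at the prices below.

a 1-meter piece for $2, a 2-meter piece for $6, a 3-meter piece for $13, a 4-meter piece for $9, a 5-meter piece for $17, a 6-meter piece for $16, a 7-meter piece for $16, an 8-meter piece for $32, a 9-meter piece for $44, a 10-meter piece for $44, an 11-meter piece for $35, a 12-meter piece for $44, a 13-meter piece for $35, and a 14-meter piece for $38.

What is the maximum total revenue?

63

Let best[k] be the best obtainable value from length k. For each k, try every first piece i and keep the best of price[i] + best[k−i].
best[1] = 2
best[2] = max(2+2, 6+0) = 6
best[3] = max(2+6, 6+2, 13+0) = 13
best[4] = max(2+13, 6+6, 13+2, 9+0) = 15
best[5] = max(2+15, 6+13, 13+6, 9+2, 17+0) = 19
best[6] = max(2+19, 6+15, 13+13, 9+6, 17+2, 16+0) = 26
best[7] = max(2+26, 6+19, 13+15, …, 16+2, 16+0) = 28
best[8] = max(2+28, 6+26, 13+19, …, 16+2, 32+0) = 32
best[9] = max(2+32, 6+28, 13+26, …, 32+2, 44+0) = 44
best[10] = max(2+44, 6+32, 13+28, …, 44+2, 44+0) = 46
best[11] = max(2+46, 6+44, 13+32, …, 44+2, 35+0) = 50
best[12] = max(2+50, 6+46, 13+44, …, 35+2, 44+0) = 57
best[13] = max(2+57, 6+50, 13+46, …, 44+2, 35+0) = 59
best[14] = max(2+59, 6+57, 13+50, …, 35+2, 38+0) = 63
One optimal cutting: 9 + 3 + 2 → $44 + $13 + $6 = $63.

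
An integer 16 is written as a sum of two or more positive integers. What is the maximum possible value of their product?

324

Define m[k] = max over 1≤i<k of i · max(k−i, m[k−i]); the inner max lets the remainder stay uncut if that's better.
m[2] = 1×max(1,0) = 1×1 = 1
m[3] = 1×max(2,1) = 1×2 = 2
m[4] = 2×max(2,1) = 2×2 = 4
m[5] = 2×max(3,2) = 2×3 = 6
m[6] = 3×max(3,2) = 3×3 = 9
m[7] = 2×max(5,6) = 2×6 = 12
m[8] = 2×max(6,9) = 2×9 = 18
m[9] = 3×max(6,9) = 3×9 = 27
m[10] = 2×max(8,18) = 2×18 = 36
m[11] = 2×max(9,27) = 2×27 = 54
m[12] = 3×max(9,27) = 3×27 = 81
m[13] = 2×max(11,54) = 2×54 = 108
m[14] = 2×max(12,81) = 2×81 = 162
m[15] = 3×max(12,81) = 3×81 = 243
m[16] = 2×max(14,162) = 2×162 = 324
One optimal split: 3 + 3 + 3 + 3 + 2 + 2; product 3×3×3×3×2×2 = 324.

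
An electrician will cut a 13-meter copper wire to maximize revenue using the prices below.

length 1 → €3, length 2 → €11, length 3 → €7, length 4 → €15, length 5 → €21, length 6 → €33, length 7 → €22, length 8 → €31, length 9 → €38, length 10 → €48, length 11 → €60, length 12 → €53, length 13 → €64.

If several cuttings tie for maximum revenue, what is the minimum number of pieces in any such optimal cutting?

2

Build r[k] bottom-up: r[k] = max over allowed piece i of (p[i] + r[k−i]).
r[1] = 3
r[2] = 11
r[3] = 14  (first piece 1, then r[2]=11)
r[4] = 22  (first piece 2, then r[2]=11)
r[5] = 25  (first piece 1, then r[4]=22)
r[6] = 33  (first piece 2, then r[4]=22)
r[7] = 36  (first piece 1, then r[6]=33)
r[8] = 44  (first piece 2, then r[6]=33)
r[9] = 47  (first piece 1, then r[8]=44)
r[10] = 55  (first piece 2, then r[8]=44)
r[11] = 60
r[12] = 66  (first piece 2, then r[10]=55)
r[13] = 71  (first piece 2, then r[11]=60)
Maximum revenue is €71.
Now minimize piece count subject to staying optimal: for each k, pieces[k] = 1 + min over i with p[i]+r[k−i]=r[k] of pieces[k−i].
pieces[10] = 3
pieces[11] = 1
pieces[12] = 2
pieces[13] = 2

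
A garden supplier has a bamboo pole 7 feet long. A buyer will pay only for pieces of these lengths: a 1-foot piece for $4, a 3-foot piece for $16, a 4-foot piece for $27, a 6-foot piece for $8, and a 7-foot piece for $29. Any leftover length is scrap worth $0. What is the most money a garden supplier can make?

43

Build best[k] bottom-up: best[k] = max over allowed piece i of (p[i] + best[k−i]).
best[1] = 4
best[2] = 8  (first piece 1, then best[1]=4)
best[3] = 16
best[4] = 27
best[5] = 31  (first piece 1, then best[4]=27)
best[6] = 35  (first piece 1, then best[5]=31)
best[7] = 43  (first piece 3, then best[4]=27)
One optimal cutting: 4 + 3 → $43.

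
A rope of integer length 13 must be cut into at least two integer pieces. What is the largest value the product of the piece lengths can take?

Define g[k] = max over 1≤i<k of i · max(k−i, g[k−i]); the inner max lets the remainder stay uncut if that's better.
g[2] = 1×max(1,0) = 1×1 = 1
g[3] = 1×max(2,1) = 1×2 = 2
g[4] = 2×max(2,1) = 2×2 = 4
g[5] = 2×max(3,2) = 2×3 = 6
g[6] = 3×max(3,2) = 3×3 = 9
g[7] = 2×max(5,6) = 2×6 = 12
g[8] = 2×max(6,9) = 2×9 = 18
g[9] = 3×max(6,9) = 3×9 = 27
g[10] = 2×max(8,18) = 2×18 = 36
g[11] = 2×max(9,27) = 2×27 = 54
g[12] = 3×max(9,27) = 3×27 = 81
g[13] = 2×max(11,54) = 2×54 = 108
One optimal split: 3 + 3 + 3 + 2 + 2; product 3×3×3×2×2 = 108.

108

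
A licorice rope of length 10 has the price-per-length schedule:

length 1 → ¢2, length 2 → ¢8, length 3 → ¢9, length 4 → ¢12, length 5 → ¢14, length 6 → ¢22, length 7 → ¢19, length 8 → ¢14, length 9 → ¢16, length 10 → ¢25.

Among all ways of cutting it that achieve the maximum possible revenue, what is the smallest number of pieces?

Let r[k] be the best obtainable value from length k. For each k, try every first piece i and keep the best of price[i] + r[k−i].
r[1] = 2
r[2] = 8
r[3] = 10  (first piece 1, then r[2]=8)
r[4] = 16  (first piece 2, then r[2]=8)
r[5] = 18  (first piece 1, then r[4]=16)
r[6] = 24  (first piece 2, then r[4]=16)
r[7] = 26  (first piece 1, then r[6]=24)
r[8] = 32  (first piece 2, then r[6]=24)
r[9] = 34  (first piece 1, then r[8]=32)
r[10] = 40  (first piece 2, then r[8]=32)
Maximum revenue is ¢40.
Now minimize piece count subject to staying optimal: for each k, pieces[k] = 1 + min over i with p[i]+r[k−i]=r[k] of pieces[k−i].
pieces[7] = 4
pieces[8] = 4
pieces[9] = 5
pieces[10] = 5

5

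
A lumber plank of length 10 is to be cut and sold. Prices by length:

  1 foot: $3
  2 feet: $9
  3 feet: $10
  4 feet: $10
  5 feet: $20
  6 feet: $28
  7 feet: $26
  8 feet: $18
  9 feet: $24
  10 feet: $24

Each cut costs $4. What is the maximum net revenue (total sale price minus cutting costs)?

38

Build v[k] bottom-up: v[k] = max over allowed piece i of (p[i] + v[k−i]) − 4 per cut.
v[1] = 3
v[2] = max(3+3-4, 9+0) = 9
v[3] = max(3+9-4, 9+3-4, 10+0) = 10
v[4] = max(3+10-4, 9+9-4, 10+3-4, 10+0) = 14
v[5] = max(3+14-4, 9+10-4, 10+9-4, 10+3-4, 20+0) = 20
v[6] = max(3+20-4, 9+14-4, 10+10-4, 10+9-4, 20+3-4, 28+0) = 28
v[7] = max(3+28-4, 9+20-4, 10+14-4, …, 28+3-4, 26+0) = 27
v[8] = max(3+27-4, 9+28-4, 10+20-4, …, 26+3-4, 18+0) = 33
v[9] = max(3+33-4, 9+27-4, 10+28-4, …, 18+3-4, 24+0) = 34
v[10] = max(3+34-4, 9+33-4, 10+27-4, …, 24+3-4, 24+0) = 38
One optimal plan: pieces 6 + 2 + 2 (2 cuts) → $46 − $8 = $38.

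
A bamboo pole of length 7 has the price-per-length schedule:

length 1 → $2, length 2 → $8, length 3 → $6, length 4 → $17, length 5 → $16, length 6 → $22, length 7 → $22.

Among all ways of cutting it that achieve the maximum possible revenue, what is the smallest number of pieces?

Build r[k] bottom-up: r[k] = max over allowed piece i of (p[i] + r[k−i]).
r[1] = 2
r[2] = 8
r[3] = 10  (first piece 1, then r[2]=8)
r[4] = 17
r[5] = 19  (first piece 1, then r[4]=17)
r[6] = 25  (first piece 2, then r[4]=17)
r[7] = 27  (first piece 1, then r[6]=25)
Maximum revenue is $27.
Now minimize piece count subject to staying optimal: for each k, pieces[k] = 1 + min over i with p[i]+r[k−i]=r[k] of pieces[k−i].
pieces[4] = 1
pieces[5] = 2
pieces[6] = 2
pieces[7] = 3

3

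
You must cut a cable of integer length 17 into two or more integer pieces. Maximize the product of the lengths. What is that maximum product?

Define f[k] = max over 1≤i<k of i · max(k−i, f[k−i]); the inner max lets the remainder stay uncut if that's better.
f[2] = 1·max(1,0) = 1·1 = 1
f[3] = 1·max(2,1) = 1·2 = 2
f[4] = 2·max(2,1) = 2·2 = 4
f[5] = 2·max(3,2) = 2·3 = 6
f[6] = 3·max(3,2) = 3·3 = 9
f[7] = 2·max(5,6) = 2·6 = 12
f[8] = 2·max(6,9) = 2·9 = 18
f[9] = 3·max(6,9) = 3·9 = 27
f[10] = 2·max(8,18) = 2·18 = 36
f[11] = 2·max(9,27) = 2·27 = 54
f[12] = 3·max(9,27) = 3·27 = 81
f[13] = 2·max(11,54) = 2·54 = 108
f[14] = 2·max(12,81) = 2·81 = 162
f[15] = 3·max(12,81) = 3·81 = 243
f[16] = 2·max(14,162) = 2·162 = 324
f[17] = 2·max(15,243) = 2·243 = 486
One optimal split: 3 + 3 + 3 + 3 + 3 + 2; product 3·3·3·3·3·2 = 486.

486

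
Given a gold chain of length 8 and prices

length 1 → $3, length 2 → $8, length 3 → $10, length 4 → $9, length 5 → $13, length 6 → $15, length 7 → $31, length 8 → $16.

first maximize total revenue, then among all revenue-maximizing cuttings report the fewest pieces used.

Let r[k] be the best obtainable value from length k. For each k, try every first piece i and keep the best of price[i] + r[k−i].
r[1] = 3
r[2] = 8
r[3] = 11  (first piece 1, then r[2]=8)
r[4] = 16  (first piece 2, then r[2]=8)
r[5] = 19  (first piece 1, then r[4]=16)
r[6] = 24  (first piece 2, then r[4]=16)
r[7] = 31
r[8] = 34  (first piece 1, then r[7]=31)
Maximum revenue is $34.
Now minimize piece count subject to staying optimal: for each k, pieces[k] = 1 + min over i with p[i]+r[k−i]=r[k] of pieces[k−i].
pieces[5] = 3
pieces[6] = 3
pieces[7] = 1
pieces[8] = 2

2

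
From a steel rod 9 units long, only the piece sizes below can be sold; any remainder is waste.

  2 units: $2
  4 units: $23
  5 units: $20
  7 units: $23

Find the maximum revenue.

46

Build r[k] bottom-up: r[k] = max over allowed piece i of (p[i] + r[k−i]).
r[1] = 0
r[2] = 2
r[3] = 2
r[4] = max(2+2, 23+0) = 23
r[5] = max(2+2, 23+0, 20+0) = 23
r[6] = max(2+23, 23+2, 20+0) = 25
r[7] = max(2+23, 23+2, 20+2, 23+0) = 25
r[8] = max(2+25, 23+23, 20+2, 23+0) = 46
r[9] = max(2+25, 23+23, 20+23, 23+2) = 46
One optimal cutting: pieces 4 + 4 with 1 unit of scrap → $46.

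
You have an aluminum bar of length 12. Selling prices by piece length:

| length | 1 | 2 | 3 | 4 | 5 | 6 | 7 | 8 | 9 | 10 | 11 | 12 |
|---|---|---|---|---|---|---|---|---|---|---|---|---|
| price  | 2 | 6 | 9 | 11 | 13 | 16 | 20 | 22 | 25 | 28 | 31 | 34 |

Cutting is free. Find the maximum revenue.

36

Build best[k] bottom-up: best[k] = max over allowed piece i of (p[i] + best[k−i]).
best[1] = 2
best[2] = max(2+2, 6+0) = 6
best[3] = max(2+6, 6+2, 9+0) = 9
best[4] = max(2+9, 6+6, 9+2, 11+0) = 12
best[5] = max(2+12, 6+9, 9+6, 11+2, 13+0) = 15
best[6] = max(2+15, 6+12, 9+9, 11+6, 13+2, 16+0) = 18
best[7] = max(2+18, 6+15, 9+12, …, 16+2, 20+0) = 21
best[8] = max(2+21, 6+18, 9+15, …, 20+2, 22+0) = 24
best[9] = max(2+24, 6+21, 9+18, …, 22+2, 25+0) = 27
best[10] = max(2+27, 6+24, 9+21, …, 25+2, 28+0) = 30
best[11] = max(2+30, 6+27, 9+24, …, 28+2, 31+0) = 33
best[12] = max(2+33, 6+30, 9+27, …, 31+2, 34+0) = 36
One optimal cutting: 2 + 2 + 2 + 2 + 2 + 2 → $6 + $6 + $6 + $6 + $6 + $6 = $36.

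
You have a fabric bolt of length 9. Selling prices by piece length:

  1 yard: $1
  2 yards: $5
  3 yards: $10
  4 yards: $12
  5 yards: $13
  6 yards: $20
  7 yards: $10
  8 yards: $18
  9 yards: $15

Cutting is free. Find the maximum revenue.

Let best[k] be the best obtainable value from length k. For each k, try every first piece i and keep the best of price[i] + best[k−i].
best[1] = 1
best[2] = 5
best[3] = 10
best[4] = 12
best[5] = 15  (first piece 2, then best[3]=10)
best[6] = 20  (first piece 3, then best[3]=10)
best[7] = 22  (first piece 3, then best[4]=12)
best[8] = 25  (first piece 2, then best[6]=20)
best[9] = 30  (first piece 3, then best[6]=20)
One optimal cutting: 3 + 3 + 3 → $10 + $10 + $10 = $30.

30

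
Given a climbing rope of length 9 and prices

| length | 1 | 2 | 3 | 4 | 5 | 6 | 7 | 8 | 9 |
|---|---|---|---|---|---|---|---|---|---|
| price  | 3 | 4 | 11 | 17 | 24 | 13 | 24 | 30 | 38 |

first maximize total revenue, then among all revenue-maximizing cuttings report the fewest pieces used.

Let r[k] be the best obtainable value from length k. For each k, try every first piece i and keep the best of price[i] + r[k−i].
r[1] = 3
r[2] = max(3+3, 4+0) = 6
r[3] = max(3+6, 4+3, 11+0) = 11
r[4] = max(3+11, 4+6, 11+3, 17+0) = 17
r[5] = max(3+17, 4+11, 11+6, 17+3, 24+0) = 24
r[6] = max(3+24, 4+17, 11+11, 17+6, 24+3, 13+0) = 27
r[7] = max(3+27, 4+24, 11+17, …, 13+3, 24+0) = 30
r[8] = max(3+30, 4+27, 11+24, …, 24+3, 30+0) = 35
r[9] = max(3+35, 4+30, 11+27, …, 30+3, 38+0) = 41
Maximum revenue is €41.
Now minimize piece count subject to staying optimal: for each k, pieces[k] = 1 + min over i with p[i]+r[k−i]=r[k] of pieces[k−i].
pieces[6] = 2
pieces[7] = 3
pieces[8] = 2
pieces[9] = 2

2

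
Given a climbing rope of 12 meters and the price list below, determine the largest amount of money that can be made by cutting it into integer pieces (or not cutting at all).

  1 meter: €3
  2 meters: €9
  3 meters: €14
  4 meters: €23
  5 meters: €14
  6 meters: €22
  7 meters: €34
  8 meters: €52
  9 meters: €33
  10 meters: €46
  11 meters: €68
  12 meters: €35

75

Consider every possible first cut. r[k] is the best of p[i]+r[k−i] over all sellable i≤k.
r[1] = 3
r[2] = max(3+3, 9+0) = 9
r[3] = max(3+9, 9+3, 14+0) = 14
r[4] = max(3+14, 9+9, 14+3, 23+0) = 23
r[5] = max(3+23, 9+14, 14+9, 23+3, 14+0) = 26
r[6] = max(3+26, 9+23, 14+14, 23+9, 14+3, 22+0) = 32
r[7] = max(3+32, 9+26, 14+23, …, 22+3, 34+0) = 37
r[8] = max(3+37, 9+32, 14+26, …, 34+3, 52+0) = 52
r[9] = max(3+52, 9+37, 14+32, …, 52+3, 33+0) = 55
r[10] = max(3+55, 9+52, 14+37, …, 33+3, 46+0) = 61
r[11] = max(3+61, 9+55, 14+52, …, 46+3, 68+0) = 68
r[12] = max(3+68, 9+61, 14+55, …, 68+3, 35+0) = 75
One optimal cutting: 8 + 4 → €52 + €23 = €75.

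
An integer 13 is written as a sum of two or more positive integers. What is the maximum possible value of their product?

Define m[k] = max over 1≤i<k of i · max(k−i, m[k−i]); the inner max lets the remainder stay uncut if that's better.
m[2] = 1·max(1,0) = 1·1 = 1
m[3] = 1·max(2,1) = 1·2 = 2
m[4] = 2·max(2,1) = 2·2 = 4
m[5] = 2·max(3,2) = 2·3 = 6
m[6] = 3·max(3,2) = 3·3 = 9
m[7] = 2·max(5,6) = 2·6 = 12
m[8] = 2·max(6,9) = 2·9 = 18
m[9] = 3·max(6,9) = 3·9 = 27
m[10] = 2·max(8,18) = 2·18 = 36
m[11] = 2·max(9,27) = 2·27 = 54
m[12] = 3·max(9,27) = 3·27 = 81
m[13] = 2·max(11,54) = 2·54 = 108
One optimal split: 3 + 3 + 3 + 2 + 2; product 3·3·3·2·2 = 108.

108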